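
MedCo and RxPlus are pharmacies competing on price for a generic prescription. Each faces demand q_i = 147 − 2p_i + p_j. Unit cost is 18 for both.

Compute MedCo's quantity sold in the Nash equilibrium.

MedCo's profit: π = (p_{MedCo} − 18)(147 − 2p_{MedCo} + p_{RxPlus}).
∂π/∂p_{MedCo} = 183 − 4p_{MedCo} + p_{RxPlus} = 0 ⇒ p_{MedCo} = 45.75 + 0.25p_{RxPlus}.
Setting p_{MedCo} = p_{RxPlus} in the reaction function: p_{MedCo} = 45.75 + 0.25p_{MedCo}, so p_{MedCo} = 45.75 / 0.75 = 61.
q_{MedCo} = 147 − 2·61 + 61 = 86.

86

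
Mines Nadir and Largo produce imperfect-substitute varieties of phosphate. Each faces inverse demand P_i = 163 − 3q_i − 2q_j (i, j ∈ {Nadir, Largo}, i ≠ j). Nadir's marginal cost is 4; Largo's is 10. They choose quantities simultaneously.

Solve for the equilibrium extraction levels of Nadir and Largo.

Mine Nadir's profit: π = q_{Nadir}(163 − 3q_{Nadir} − 2q_{Largo}) − 4q_{Nadir}.
∂π/∂q_{Nadir} = 159 − 6q_{Nadir} − 2q_{Largo} = 0 ⇒ q_{Nadir} = 26.5 − (1/3)q_{Largo}.
Similarly q_{Largo} = 25.5 − (1/3)q_{Nadir}.
Substituting the second reaction function into the first: q_{Nadir} = 26.5 − (1/3)(25.5 − (1/3)q_{Nadir}), which gives (8/9)q_{Nadir} = 18 ⇒ q_{Nadir} = 20.25.
Then q_{Largo} = 25.5 − (1/3)·20.25 = 18.75.

20.25, 18.75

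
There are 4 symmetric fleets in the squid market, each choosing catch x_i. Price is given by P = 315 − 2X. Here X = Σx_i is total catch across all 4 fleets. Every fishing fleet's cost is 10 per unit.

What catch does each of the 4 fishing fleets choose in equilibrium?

30.5

A representative fishing fleet's profit is π_i = x_i(315 − 2X) − 10x_i, with X = x_i + Σ_{j≠i} x_j.
First-order condition: 305 − 4x_i − 2Σ_{j≠i} x_j = 0.
With identical fishing fleets, set every x_j = x: then 305 − 4x − 6x = 0, i.e. x = 305/10 = 30.5.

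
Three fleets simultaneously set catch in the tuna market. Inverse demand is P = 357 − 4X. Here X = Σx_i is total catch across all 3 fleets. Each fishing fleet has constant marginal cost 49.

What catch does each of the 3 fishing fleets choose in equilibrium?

19.25

A representative fishing fleet's profit is π_i = x_i(357 − 4X) − 49x_i, with X = x_i + Σ_{j≠i} x_j.
First-order condition: 308 − 8x_i − 4Σ_{j≠i} x_j = 0.
Imposing symmetry (x_j = x for all j) turns Σ_{j≠i} x_j into 2x, so 308 = 16x and x = 19.25.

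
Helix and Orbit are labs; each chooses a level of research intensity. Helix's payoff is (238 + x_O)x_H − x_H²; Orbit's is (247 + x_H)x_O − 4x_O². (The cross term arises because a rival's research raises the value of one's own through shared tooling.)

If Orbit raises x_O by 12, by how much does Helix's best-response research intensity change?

6

Expanding Helix's payoff: 238x_H + x_Ox_H − x_H².
∂π/∂x_H = 238 + x_O − 2x_H = 0, so x_H = 119 + 0.5x_O.
The reaction-function slope is 0.5, so a 12-unit rise in x_O moves x_H by 0.5 × 12 = 6. Helix's best response rises — the actions are strategic complements.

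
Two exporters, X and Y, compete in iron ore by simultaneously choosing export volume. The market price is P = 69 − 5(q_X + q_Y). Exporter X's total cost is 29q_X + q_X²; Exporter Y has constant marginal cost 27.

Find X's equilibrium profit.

Exporter X's profit: π = q_X(69 − 5(q_X + q_Y)) − 29q_X − q_X².
∂π/∂q_X = 40 − 12q_X − 5q_Y = 0, so q_X = 10/3 − (5/12)q_Y.
For Y: ∂π/∂q_Y = 42 − 10q_Y − 5q_X = 0 ⇒ q_Y = 4.2 − 0.5q_X.
Substituting the second reaction function into the first: q_X = 10/3 − (5/12)(4.2 − 0.5q_X), which gives (19/24)q_X = 19/12 ⇒ q_X = 2.
Then q_Y = 4.2 − 0.5·2 = 3.2.
Price P = 69 − 5·5.2 = 43.
X's profit: (43 − 29)·2 − (2)² = 24.

24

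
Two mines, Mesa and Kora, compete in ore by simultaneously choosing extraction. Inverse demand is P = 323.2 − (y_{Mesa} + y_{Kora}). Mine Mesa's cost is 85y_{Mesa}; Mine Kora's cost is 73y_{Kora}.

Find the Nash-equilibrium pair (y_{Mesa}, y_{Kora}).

Mine Mesa's profit: π = y_{Mesa}(323.2 − (y_{Mesa} + y_{Kora})) − 85y_{Mesa}.
∂π/∂y_{Mesa} = 238.2 − 2y_{Mesa} − y_{Kora} = 0, so y_{Mesa} = 119.1 − 0.5y_{Kora}.
By the same steps for Kora: y_{Kora} = 125.1 − 0.5y_{Mesa}.
Plugging y_{Kora} into Mesa's best response: y_{Mesa} = 119.1 − 0.5(125.1 − 0.5y_{Mesa}) ⇒ 0.75y_{Mesa} = 56.55, so y_{Mesa} = 75.4.
Then y_{Kora} = 125.1 − 0.5·75.4 = 87.4.

75.4, 87.4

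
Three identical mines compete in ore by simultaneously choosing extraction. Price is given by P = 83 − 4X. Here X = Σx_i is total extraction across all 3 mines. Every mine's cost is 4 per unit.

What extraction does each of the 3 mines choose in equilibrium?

4.9375

A representative mine's profit is π_i = x_i(83 − 4X) − 4x_i, with X = x_i + Σ_{j≠i} x_j.
First-order condition: 79 − 8x_i − 4Σ_{j≠i} x_j = 0.
With identical mines, set every x_j = x: then 79 − 8x − 8x = 0, i.e. x = 79/16 = 4.9375.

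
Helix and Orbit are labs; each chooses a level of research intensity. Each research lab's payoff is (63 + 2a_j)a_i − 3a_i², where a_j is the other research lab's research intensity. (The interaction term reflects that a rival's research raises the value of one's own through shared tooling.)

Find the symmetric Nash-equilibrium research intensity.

Helix's payoff is (63 + 2a_O)a_H − 3a_H².
∂π/∂a_H = 63 + 2a_O − 6a_H = 0, so a_H = 10.5 + (1/3)a_O.
By symmetry a_O = a_H; substituting into the reaction function, (2/3)a_H = 10.5 and a_H = 15.75.

15.75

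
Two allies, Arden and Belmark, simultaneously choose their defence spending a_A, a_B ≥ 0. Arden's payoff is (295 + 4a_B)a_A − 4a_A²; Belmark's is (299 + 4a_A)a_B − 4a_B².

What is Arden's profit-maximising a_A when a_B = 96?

84.875

Expanding Arden's payoff: 295a_A + 4a_Ba_A − 4a_A².
∂π/∂a_A = 295 + 4a_B − 8a_A = 0, so a_A = 36.875 + 0.5a_B.
At a_B = 96: a_A = 36.875 + 0.5·96 = 84.875.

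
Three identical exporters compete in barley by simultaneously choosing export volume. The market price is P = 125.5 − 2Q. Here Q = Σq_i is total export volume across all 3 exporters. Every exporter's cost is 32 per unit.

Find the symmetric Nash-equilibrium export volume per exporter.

A representative exporter's profit is π_i = q_i(125.5 − 2Q) − 32q_i, with Q = q_i + Σ_{j≠i} q_j.
First-order condition: 93.5 − 4q_i − 2Σ_{j≠i} q_j = 0.
With identical exporters, set every q_j = q: then 93.5 − 4q − 4q = 0, i.e. q = 93.5/8 = 11.6875.

11.6875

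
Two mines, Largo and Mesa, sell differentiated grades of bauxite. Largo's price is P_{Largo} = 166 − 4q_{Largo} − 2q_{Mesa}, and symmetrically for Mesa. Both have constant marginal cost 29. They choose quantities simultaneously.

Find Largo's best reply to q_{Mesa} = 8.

15.125

Mine Largo's profit: π = q_{Largo}(166 − 4q_{Largo} − 2q_{Mesa}) − 29q_{Largo}.
∂π/∂q_{Largo} = 137 − 8q_{Largo} − 2q_{Mesa} = 0 ⇒ q_{Largo} = 17.125 − 0.25q_{Mesa}.
At q_{Mesa} = 8: q_{Largo} = 17.125 − 0.25·8 = 15.125.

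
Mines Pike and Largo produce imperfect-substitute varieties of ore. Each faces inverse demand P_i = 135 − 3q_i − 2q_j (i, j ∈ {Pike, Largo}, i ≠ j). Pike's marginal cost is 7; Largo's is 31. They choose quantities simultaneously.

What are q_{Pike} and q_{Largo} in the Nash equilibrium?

17.5, 11.5

Mine Pike's profit: π = q_{Pike}(135 − 3q_{Pike} − 2q_{Largo}) − 7q_{Pike}.
∂π/∂q_{Pike} = 128 − 6q_{Pike} − 2q_{Largo} = 0 ⇒ q_{Pike} = 64/3 − (1/3)q_{Largo}.
Similarly q_{Largo} = 52/3 − (1/3)q_{Pike}.
Plugging q_{Largo} into Pike's best response: q_{Pike} = 64/3 − (1/3)(52/3 − (1/3)q_{Pike}) ⇒ (8/9)q_{Pike} = 140/9, so q_{Pike} = 17.5.
Then q_{Largo} = 52/3 − (1/3)·17.5 = 11.5.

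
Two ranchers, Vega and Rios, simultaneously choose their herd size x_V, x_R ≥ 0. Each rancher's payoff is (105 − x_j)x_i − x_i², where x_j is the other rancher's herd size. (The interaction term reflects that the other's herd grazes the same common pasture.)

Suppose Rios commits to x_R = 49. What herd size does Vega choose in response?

Vega's payoff is (105 − x_R)x_V − x_V².
∂π/∂x_V = 105 − x_R − 2x_V = 0, so x_V = 52.5 − 0.5x_R.
At x_R = 49: x_V = 52.5 − 0.5·49 = 28.

28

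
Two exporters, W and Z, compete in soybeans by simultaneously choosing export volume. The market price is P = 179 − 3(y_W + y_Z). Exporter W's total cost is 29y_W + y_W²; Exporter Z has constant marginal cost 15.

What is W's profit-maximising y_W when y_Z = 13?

13.875

Exporter W's profit: π = y_W(179 − 3(y_W + y_Z)) − 29y_W − y_W².
∂π/∂y_W = 150 − 8y_W − 3y_Z = 0, so y_W = 18.75 − 0.375y_Z.
At y_Z = 13: y_W = 18.75 − 0.375·13 = 13.875.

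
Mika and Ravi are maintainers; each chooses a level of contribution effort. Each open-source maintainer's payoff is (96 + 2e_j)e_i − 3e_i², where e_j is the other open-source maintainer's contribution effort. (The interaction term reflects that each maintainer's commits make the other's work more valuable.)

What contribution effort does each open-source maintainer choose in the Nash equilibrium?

Mika's payoff is (96 + 2e_R)e_M − 3e_M².
∂π/∂e_M = 96 + 2e_R − 6e_M = 0, so e_M = 16 + (1/3)e_R.
The game is symmetric, so in equilibrium e_R = e_M: the reaction function gives (2/3)e_M = 16, hence e_M = 24.

24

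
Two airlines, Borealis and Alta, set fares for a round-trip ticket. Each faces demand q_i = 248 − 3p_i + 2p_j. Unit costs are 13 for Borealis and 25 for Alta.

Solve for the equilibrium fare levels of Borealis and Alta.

74, 78.5

Borealis's profit: π = (p_{Borealis} − 13)(248 − 3p_{Borealis} + 2p_{Alta}).
∂π/∂p_{Borealis} = 287 − 6p_{Borealis} + 2p_{Alta} = 0 ⇒ p_{Borealis} = 287/6 + (1/3)p_{Alta}.
Similarly p_{Alta} = 323/6 + (1/3)p_{Borealis}.
Substituting the second reaction function into the first: p_{Borealis} = 287/6 + (1/3)(323/6 + (1/3)p_{Borealis}), which gives (8/9)p_{Borealis} = 592/9 ⇒ p_{Borealis} = 74.
Then p_{Alta} = 323/6 + (1/3)·74 = 78.5.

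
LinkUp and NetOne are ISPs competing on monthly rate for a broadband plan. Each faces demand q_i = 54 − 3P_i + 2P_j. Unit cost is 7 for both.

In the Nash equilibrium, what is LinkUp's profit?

414.1875

LinkUp's profit: π = (P_{LinkUp} − 7)(54 − 3P_{LinkUp} + 2P_{NetOne}).
∂π/∂P_{LinkUp} = 75 − 6P_{LinkUp} + 2P_{NetOne} = 0 ⇒ P_{LinkUp} = 12.5 + (1/3)P_{NetOne}.
By symmetry P_{NetOne} = P_{LinkUp}; substituting into the reaction function, (2/3)P_{LinkUp} = 12.5 and P_{LinkUp} = 18.75.
q_{LinkUp} = 54 − 3·18.75 + 2·18.75 = 35.25.
Profit = (18.75 − 7)·35.25 = 414.1875.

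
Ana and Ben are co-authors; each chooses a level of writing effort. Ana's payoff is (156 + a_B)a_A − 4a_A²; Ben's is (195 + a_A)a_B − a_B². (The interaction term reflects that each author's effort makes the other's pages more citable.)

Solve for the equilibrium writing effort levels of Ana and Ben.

33.8, 114.4

Expanding Ana's payoff: 156a_A + a_Ba_A − 4a_A².
∂π/∂a_A = 156 + a_B − 8a_A = 0, so a_A = 19.5 + 0.125a_B.
Likewise for Ben: a_B = 97.5 + 0.5a_A.
Plugging a_B into Ana's best response: a_A = 19.5 + 0.125(97.5 + 0.5a_A) ⇒ 0.9375a_A = 31.6875, so a_A = 33.8.
Then a_B = 97.5 + 0.5·33.8 = 114.4.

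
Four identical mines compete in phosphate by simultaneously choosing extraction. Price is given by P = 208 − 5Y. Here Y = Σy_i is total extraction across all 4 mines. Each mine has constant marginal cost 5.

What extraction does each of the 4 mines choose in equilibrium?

A representative mine's profit is π_i = y_i(208 − 5Y) − 5y_i, with Y = y_i + Σ_{j≠i} y_j.
First-order condition: 203 − 10y_i − 5Σ_{j≠i} y_j = 0.
In a symmetric equilibrium every mine chooses the same y, so Σ_{j≠i} y_j = 3y. The condition becomes 203 − 25y = 0, giving y = 203/25 = 8.12.

8.12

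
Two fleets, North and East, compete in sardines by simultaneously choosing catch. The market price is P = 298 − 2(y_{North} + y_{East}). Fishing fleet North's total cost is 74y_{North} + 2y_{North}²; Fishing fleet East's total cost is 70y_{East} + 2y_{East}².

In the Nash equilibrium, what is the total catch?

45.2

Fishing fleet North's profit: π = y_{North}(298 − 2(y_{North} + y_{East})) − 74y_{North} − 2y_{North}².
∂π/∂y_{North} = 224 − 8y_{North} − 2y_{East} = 0, so y_{North} = 28 − 0.25y_{East}.
By the same steps for East: y_{East} = 28.5 − 0.25y_{North}.
Solving the two reaction functions simultaneously: (1 − (−0.25)(−0.25))y_{North} = 28 − 0.25·28.5, so 0.9375y_{North} = 20.875 and y_{North} = 334/15.
Then y_{East} = 28.5 − 0.25·(334/15) = 344/15.
Total catch: 334/15 + 344/15 = 45.2.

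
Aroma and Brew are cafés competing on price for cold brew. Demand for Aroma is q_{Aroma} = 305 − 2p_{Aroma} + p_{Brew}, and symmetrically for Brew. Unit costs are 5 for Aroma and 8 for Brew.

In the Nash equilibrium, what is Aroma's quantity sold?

Aroma's profit: π = (p_{Aroma} − 5)(305 − 2p_{Aroma} + p_{Brew}).
∂π/∂p_{Aroma} = 315 − 4p_{Aroma} + p_{Brew} = 0 ⇒ p_{Aroma} = 78.75 + 0.25p_{Brew}.
Similarly p_{Brew} = 80.25 + 0.25p_{Aroma}.
Substituting the second reaction function into the first: p_{Aroma} = 78.75 + 0.25(80.25 + 0.25p_{Aroma}), which gives 0.9375p_{Aroma} = 98.8125 ⇒ p_{Aroma} = 105.4.
Then p_{Brew} = 80.25 + 0.25·105.4 = 106.6.
q_{Aroma} = 305 − 2·105.4 + 106.6 = 200.8.

200.8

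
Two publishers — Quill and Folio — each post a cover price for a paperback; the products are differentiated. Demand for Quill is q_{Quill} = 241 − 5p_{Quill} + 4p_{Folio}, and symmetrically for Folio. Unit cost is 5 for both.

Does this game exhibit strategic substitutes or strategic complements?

Quill's profit: π = (p_{Quill} − 5)(241 − 5p_{Quill} + 4p_{Folio}).
∂π/∂p_{Quill} = 266 − 10p_{Quill} + 4p_{Folio} = 0 ⇒ p_{Quill} = 26.6 + 0.4p_{Folio}.
The best-response slope dp_{Quill}/dp_{Folio} = 0.4 > 0: the reaction function is upward-sloping, so the choices are strategic complements.

strategic complements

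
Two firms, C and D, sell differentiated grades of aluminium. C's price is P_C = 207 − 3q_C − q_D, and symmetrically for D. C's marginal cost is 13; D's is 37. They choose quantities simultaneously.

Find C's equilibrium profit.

Firm C's profit: π = q_C(207 − 3q_C − q_D) − 13q_C.
∂π/∂q_C = 194 − 6q_C − q_D = 0 ⇒ q_C = 97/3 − (1/6)q_D.
Similarly q_D = 85/3 − (1/6)q_C.
Solving the two reaction functions simultaneously: (1 − (−1/6)(−1/6))q_C = 97/3 − (1/6)·(85/3), so (35/36)q_C = 497/18 and q_C = 28.4.
Then q_D = 85/3 − (1/6)·28.4 = 23.6.
P_C = 207 − 3·28.4 − 23.6 = 98.2.
Profit = (98.2 − 13)·28.4 = 2419.68.

2419.68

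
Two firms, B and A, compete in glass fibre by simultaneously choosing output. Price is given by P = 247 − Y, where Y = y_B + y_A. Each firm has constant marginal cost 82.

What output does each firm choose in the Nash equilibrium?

55

Firm B's profit: π = y_B(247 − (y_B + y_A)) − 82y_B.
∂π/∂y_B = 165 − 2y_B − y_A = 0, so y_B = 82.5 − 0.5y_A.
By symmetry y_A = y_B; substituting into the reaction function, 1.5y_B = 82.5 and y_B = 55.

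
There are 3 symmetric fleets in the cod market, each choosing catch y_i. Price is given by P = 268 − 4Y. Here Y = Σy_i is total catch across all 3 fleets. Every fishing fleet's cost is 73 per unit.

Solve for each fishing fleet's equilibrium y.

A representative fishing fleet's profit is π_i = y_i(268 − 4Y) − 73y_i, with Y = y_i + Σ_{j≠i} y_j.
First-order condition: 195 − 8y_i − 4Σ_{j≠i} y_j = 0.
In a symmetric equilibrium every fishing fleet chooses the same y, so Σ_{j≠i} y_j = 2y. The condition becomes 195 − 16y = 0, giving y = 195/16 = 12.1875.

12.1875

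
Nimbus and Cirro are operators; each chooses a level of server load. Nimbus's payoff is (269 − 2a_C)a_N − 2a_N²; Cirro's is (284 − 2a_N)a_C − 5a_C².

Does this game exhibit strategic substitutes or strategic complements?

strategic substitutes

Expanding Nimbus's payoff: 269a_N − 2a_Ca_N − 2a_N².
∂π/∂a_N = 269 − 2a_C − 4a_N = 0, so a_N = 67.25 − 0.5a_C.
The best-response slope da_N/da_C = −0.5 < 0: the reaction function is downward-sloping, so the choices are strategic substitutes.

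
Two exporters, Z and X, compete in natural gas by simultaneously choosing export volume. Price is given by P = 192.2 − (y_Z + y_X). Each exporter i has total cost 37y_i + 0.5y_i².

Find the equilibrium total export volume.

77.6

Exporter Z's profit: π = y_Z(192.2 − (y_Z + y_X)) − 37y_Z − 0.5y_Z².
∂π/∂y_Z = 155.2 − 3y_Z − y_X = 0, so y_Z = 776/15 − (1/3)y_X.
By symmetry y_X = y_Z; substituting into the reaction function, (4/3)y_Z = 776/15 and y_Z = 38.8.
Total export volume: 38.8 + 38.8 = 77.6.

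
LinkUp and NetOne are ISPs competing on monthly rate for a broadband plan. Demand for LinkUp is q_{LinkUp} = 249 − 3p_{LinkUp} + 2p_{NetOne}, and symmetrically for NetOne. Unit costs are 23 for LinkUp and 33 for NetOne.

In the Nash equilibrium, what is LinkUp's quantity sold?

LinkUp's profit: π = (p_{LinkUp} − 23)(249 − 3p_{LinkUp} + 2p_{NetOne}).
∂π/∂p_{LinkUp} = 318 − 6p_{LinkUp} + 2p_{NetOne} = 0 ⇒ p_{LinkUp} = 53 + (1/3)p_{NetOne}.
Similarly p_{NetOne} = 58 + (1/3)p_{LinkUp}.
Solving the two reaction functions simultaneously: (1 − (1/3)(1/3))p_{LinkUp} = 53 + (1/3)·58, so (8/9)p_{LinkUp} = 217/3 and p_{LinkUp} = 81.375.
Then p_{NetOne} = 58 + (1/3)·81.375 = 85.125.
q_{LinkUp} = 249 − 3·81.375 + 2·85.125 = 175.125.

175.125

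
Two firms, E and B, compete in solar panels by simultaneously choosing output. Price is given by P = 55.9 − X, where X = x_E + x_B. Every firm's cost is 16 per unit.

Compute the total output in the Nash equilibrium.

26.6

Firm E's profit: π = x_E(55.9 − (x_E + x_B)) − 16x_E.
∂π/∂x_E = 39.9 − 2x_E − x_B = 0, so x_E = 19.95 − 0.5x_B.
By symmetry x_B = x_E; substituting into the reaction function, 1.5x_E = 19.95 and x_E = 13.3.
Total output: 13.3 + 13.3 = 26.6.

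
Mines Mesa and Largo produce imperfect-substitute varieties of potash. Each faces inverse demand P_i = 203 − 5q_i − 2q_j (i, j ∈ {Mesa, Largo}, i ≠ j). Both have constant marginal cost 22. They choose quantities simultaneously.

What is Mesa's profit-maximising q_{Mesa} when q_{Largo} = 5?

17.1

Mine Mesa's profit: π = q_{Mesa}(203 − 5q_{Mesa} − 2q_{Largo}) − 22q_{Mesa}.
∂π/∂q_{Mesa} = 181 − 10q_{Mesa} − 2q_{Largo} = 0 ⇒ q_{Mesa} = 18.1 − 0.2q_{Largo}.
At q_{Largo} = 5: q_{Mesa} = 18.1 − 0.2·5 = 17.1.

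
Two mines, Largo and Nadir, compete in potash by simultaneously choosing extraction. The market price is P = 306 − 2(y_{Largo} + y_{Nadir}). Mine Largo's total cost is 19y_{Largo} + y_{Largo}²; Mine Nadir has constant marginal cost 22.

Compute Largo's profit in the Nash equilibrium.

2523

Mine Largo's profit: π = y_{Largo}(306 − 2(y_{Largo} + y_{Nadir})) − 19y_{Largo} − y_{Largo}².
∂π/∂y_{Largo} = 287 − 6y_{Largo} − 2y_{Nadir} = 0, so y_{Largo} = 287/6 − (1/3)y_{Nadir}.
For Nadir: ∂π/∂y_{Nadir} = 284 − 4y_{Nadir} − 2y_{Largo} = 0 ⇒ y_{Nadir} = 71 − 0.5y_{Largo}.
Solving the two reaction functions simultaneously: (1 − (−1/3)(−0.5))y_{Largo} = 287/6 − (1/3)·71, so (5/6)y_{Largo} = 145/6 and y_{Largo} = 29.
Then y_{Nadir} = 71 − 0.5·29 = 56.5.
Price P = 306 − 2·85.5 = 135.
Largo's profit: (135 − 19)·29 − (29)² = 2523.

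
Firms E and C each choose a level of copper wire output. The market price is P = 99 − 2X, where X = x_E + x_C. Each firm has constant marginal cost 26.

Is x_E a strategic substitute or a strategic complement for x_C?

Firm E's profit: π = x_E(99 − 2(x_E + x_C)) − 26x_E.
∂π/∂x_E = 73 − 4x_E − 2x_C = 0, so x_E = 18.25 − 0.5x_C.
The best-response slope dx_E/dx_C = −0.5 < 0: the reaction function is downward-sloping, so the choices are strategic substitutes.

strategic substitutes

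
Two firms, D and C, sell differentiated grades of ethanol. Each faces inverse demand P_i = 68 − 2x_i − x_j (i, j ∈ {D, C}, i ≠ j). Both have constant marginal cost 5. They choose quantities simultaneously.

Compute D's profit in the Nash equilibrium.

317.52

Firm D's profit: π = x_D(68 − 2x_D − x_C) − 5x_D.
∂π/∂x_D = 63 − 4x_D − x_C = 0 ⇒ x_D = 15.75 − 0.25x_C.
Setting x_D = x_C in the reaction function: x_D = 15.75 − 0.25x_D, so x_D = 15.75 / 1.25 = 12.6.
P_D = 68 − 2·12.6 − 12.6 = 30.2.
Profit = (30.2 − 5)·12.6 = 317.52.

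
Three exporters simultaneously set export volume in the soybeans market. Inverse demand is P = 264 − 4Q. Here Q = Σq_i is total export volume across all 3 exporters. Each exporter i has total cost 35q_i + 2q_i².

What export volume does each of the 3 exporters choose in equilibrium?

A representative exporter's profit is π_i = q_i(264 − 4Q) − 35q_i − 2q_i², with Q = q_i + Σ_{j≠i} q_j.
First-order condition: 229 − 12q_i − 4Σ_{j≠i} q_j = 0.
In a symmetric equilibrium every exporter chooses the same q, so Σ_{j≠i} q_j = 2q. The condition becomes 229 − 20q = 0, giving q = 229/20 = 11.45.

11.45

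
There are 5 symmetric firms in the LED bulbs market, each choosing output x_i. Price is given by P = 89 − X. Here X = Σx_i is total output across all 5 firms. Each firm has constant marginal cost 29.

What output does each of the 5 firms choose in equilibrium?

A representative firm's profit is π_i = x_i(89 − X) − 29x_i, with X = x_i + Σ_{j≠i} x_j.
First-order condition: 60 − 2x_i − Σ_{j≠i} x_j = 0.
Imposing symmetry (x_j = x for all j) turns Σ_{j≠i} x_j into 4x, so 60 = 6x and x = 10.

10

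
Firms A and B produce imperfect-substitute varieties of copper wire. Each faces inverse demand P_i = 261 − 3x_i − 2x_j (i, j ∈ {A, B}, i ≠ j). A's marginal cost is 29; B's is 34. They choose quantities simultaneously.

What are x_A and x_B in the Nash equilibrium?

29.3125, 28.0625

Firm A's profit: π = x_A(261 − 3x_A − 2x_B) − 29x_A.
∂π/∂x_A = 232 − 6x_A − 2x_B = 0 ⇒ x_A = 116/3 − (1/3)x_B.
Similarly x_B = 227/6 − (1/3)x_A.
Solving the two reaction functions simultaneously: (1 − (−1/3)(−1/3))x_A = 116/3 − (1/3)·(227/6), so (8/9)x_A = 469/18 and x_A = 29.3125.
Then x_B = 227/6 − (1/3)·29.3125 = 28.0625.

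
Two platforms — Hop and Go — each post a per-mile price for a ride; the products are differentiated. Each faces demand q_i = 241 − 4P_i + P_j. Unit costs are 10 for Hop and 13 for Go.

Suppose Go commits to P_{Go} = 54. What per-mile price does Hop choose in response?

Hop's profit: π = (P_{Hop} − 10)(241 − 4P_{Hop} + P_{Go}).
∂π/∂P_{Hop} = 281 − 8P_{Hop} + P_{Go} = 0 ⇒ P_{Hop} = 35.125 + 0.125P_{Go}.
At P_{Go} = 54: P_{Hop} = 35.125 + 0.125·54 = 41.875.

41.875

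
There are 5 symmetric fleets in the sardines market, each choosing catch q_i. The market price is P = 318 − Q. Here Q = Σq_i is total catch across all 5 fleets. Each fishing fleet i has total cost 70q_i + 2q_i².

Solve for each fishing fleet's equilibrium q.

A representative fishing fleet's profit is π_i = q_i(318 − Q) − 70q_i − 2q_i², with Q = q_i + Σ_{j≠i} q_j.
First-order condition: 248 − 6q_i − Σ_{j≠i} q_j = 0.
In a symmetric equilibrium every fishing fleet chooses the same q, so Σ_{j≠i} q_j = 4q. The condition becomes 248 − 10q = 0, giving q = 248/10 = 24.8.

24.8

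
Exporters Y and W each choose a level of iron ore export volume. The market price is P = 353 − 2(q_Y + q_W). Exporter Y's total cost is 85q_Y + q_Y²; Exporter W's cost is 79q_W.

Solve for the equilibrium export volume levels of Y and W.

26.2, 55.4

Exporter Y's profit: π = q_Y(353 − 2(q_Y + q_W)) − 85q_Y − q_Y².
∂π/∂q_Y = 268 − 6q_Y − 2q_W = 0, so q_Y = 134/3 − (1/3)q_W.
For W: ∂π/∂q_W = 274 − 4q_W − 2q_Y = 0 ⇒ q_W = 68.5 − 0.5q_Y.
Solving the two reaction functions simultaneously: (1 − (−1/3)(−0.5))q_Y = 134/3 − (1/3)·68.5, so (5/6)q_Y = 131/6 and q_Y = 26.2.
Then q_W = 68.5 − 0.5·26.2 = 55.4.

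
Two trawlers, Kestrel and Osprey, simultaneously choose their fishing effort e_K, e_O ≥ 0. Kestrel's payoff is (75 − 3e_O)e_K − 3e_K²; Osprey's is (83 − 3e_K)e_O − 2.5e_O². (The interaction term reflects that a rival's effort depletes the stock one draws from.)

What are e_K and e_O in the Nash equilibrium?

Expanding Kestrel's payoff: 75e_K − 3e_Oe_K − 3e_K².
∂π/∂e_K = 75 − 3e_O − 6e_K = 0, so e_K = 12.5 − 0.5e_O.
Likewise for Osprey: e_O = 16.6 − 0.6e_K.
Substituting the second reaction function into the first: e_K = 12.5 − 0.5(16.6 − 0.6e_K), which gives 0.7e_K = 4.2 ⇒ e_K = 6.
Then e_O = 16.6 − 0.6·6 = 13.

6, 13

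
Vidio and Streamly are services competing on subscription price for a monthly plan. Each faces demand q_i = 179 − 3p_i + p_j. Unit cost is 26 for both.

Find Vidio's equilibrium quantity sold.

Vidio's profit: π = (p_{Vidio} − 26)(179 − 3p_{Vidio} + p_{Streamly}).
∂π/∂p_{Vidio} = 257 − 6p_{Vidio} + p_{Streamly} = 0 ⇒ p_{Vidio} = 257/6 + (1/6)p_{Streamly}.
The game is symmetric, so in equilibrium p_{Streamly} = p_{Vidio}: the reaction function gives (5/6)p_{Vidio} = 257/6, hence p_{Vidio} = 51.4.
q_{Vidio} = 179 − 3·51.4 + 51.4 = 76.2.

76.2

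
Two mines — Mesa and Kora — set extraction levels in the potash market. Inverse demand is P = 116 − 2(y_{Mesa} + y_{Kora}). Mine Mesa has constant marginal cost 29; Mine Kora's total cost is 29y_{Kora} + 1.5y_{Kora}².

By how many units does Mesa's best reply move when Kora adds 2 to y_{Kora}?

-1

Mine Mesa's profit: π = y_{Mesa}(116 − 2(y_{Mesa} + y_{Kora})) − 29y_{Mesa}.
∂π/∂y_{Mesa} = 87 − 4y_{Mesa} − 2y_{Kora} = 0, so y_{Mesa} = 21.75 − 0.5y_{Kora}.
The reaction-function slope is −0.5, so a 2-unit rise in y_{Kora} moves y_{Mesa} by −0.5 × 2 = −1. Mesa's best response falls — the actions are strategic substitutes.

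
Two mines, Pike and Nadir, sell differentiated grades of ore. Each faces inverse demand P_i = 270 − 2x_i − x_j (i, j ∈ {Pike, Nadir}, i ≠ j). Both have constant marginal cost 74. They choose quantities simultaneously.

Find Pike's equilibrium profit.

Mine Pike's profit: π = x_{Pike}(270 − 2x_{Pike} − x_{Nadir}) − 74x_{Pike}.
∂π/∂x_{Pike} = 196 − 4x_{Pike} − x_{Nadir} = 0 ⇒ x_{Pike} = 49 − 0.25x_{Nadir}.
The game is symmetric, so in equilibrium x_{Nadir} = x_{Pike}: the reaction function gives 1.25x_{Pike} = 49, hence x_{Pike} = 39.2.
P_{Pike} = 270 − 2·39.2 − 39.2 = 152.4.
Profit = (152.4 − 74)·39.2 = 3073.28.

3073.28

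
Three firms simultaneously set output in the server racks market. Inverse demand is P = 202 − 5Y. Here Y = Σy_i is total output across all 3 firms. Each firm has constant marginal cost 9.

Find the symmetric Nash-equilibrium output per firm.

9.65

A representative firm's profit is π_i = y_i(202 − 5Y) − 9y_i, with Y = y_i + Σ_{j≠i} y_j.
First-order condition: 193 − 10y_i − 5Σ_{j≠i} y_j = 0.
With identical firms, set every y_j = y: then 193 − 10y − 10y = 0, i.e. y = 193/20 = 9.65.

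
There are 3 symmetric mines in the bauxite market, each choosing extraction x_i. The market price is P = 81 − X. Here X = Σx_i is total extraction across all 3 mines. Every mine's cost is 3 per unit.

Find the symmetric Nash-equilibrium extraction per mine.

A representative mine's profit is π_i = x_i(81 − X) − 3x_i, with X = x_i + Σ_{j≠i} x_j.
First-order condition: 78 − 2x_i − Σ_{j≠i} x_j = 0.
Imposing symmetry (x_j = x for all j) turns Σ_{j≠i} x_j into 2x, so 78 = 4x and x = 19.5.

19.5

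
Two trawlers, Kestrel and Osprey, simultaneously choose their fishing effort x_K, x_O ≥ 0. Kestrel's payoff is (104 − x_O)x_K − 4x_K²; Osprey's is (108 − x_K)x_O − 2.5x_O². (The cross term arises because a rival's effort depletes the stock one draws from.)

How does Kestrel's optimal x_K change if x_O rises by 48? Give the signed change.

-6

Expanding Kestrel's payoff: 104x_K − x_Ox_K − 4x_K².
∂π/∂x_K = 104 − x_O − 8x_K = 0, so x_K = 13 − 0.125x_O.
The reaction-function slope is −0.125, so a 48-unit rise in x_O moves x_K by −0.125 × 48 = −6. Kestrel's best response falls — the actions are strategic substitutes.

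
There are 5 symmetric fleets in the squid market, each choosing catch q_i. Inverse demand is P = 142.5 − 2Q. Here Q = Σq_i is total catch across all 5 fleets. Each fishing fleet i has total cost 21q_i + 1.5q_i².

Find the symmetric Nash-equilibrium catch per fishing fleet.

A representative fishing fleet's profit is π_i = q_i(142.5 − 2Q) − 21q_i − 1.5q_i², with Q = q_i + Σ_{j≠i} q_j.
First-order condition: 121.5 − 7q_i − 2Σ_{j≠i} q_j = 0.
Imposing symmetry (q_j = q for all j) turns Σ_{j≠i} q_j into 4q, so 121.5 = 15q and q = 8.1.

8.1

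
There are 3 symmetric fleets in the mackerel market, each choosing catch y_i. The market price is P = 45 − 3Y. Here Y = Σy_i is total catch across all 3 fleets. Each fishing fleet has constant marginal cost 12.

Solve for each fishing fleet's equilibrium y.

A representative fishing fleet's profit is π_i = y_i(45 − 3Y) − 12y_i, with Y = y_i + Σ_{j≠i} y_j.
First-order condition: 33 − 6y_i − 3Σ_{j≠i} y_j = 0.
With identical fishing fleets, set every y_j = y: then 33 − 6y − 6y = 0, i.e. y = 33/12 = 2.75.

2.75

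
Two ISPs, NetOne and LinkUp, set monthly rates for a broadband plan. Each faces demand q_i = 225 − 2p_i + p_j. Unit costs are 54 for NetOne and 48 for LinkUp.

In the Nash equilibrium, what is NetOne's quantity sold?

112.4

NetOne's profit: π = (p_{NetOne} − 54)(225 − 2p_{NetOne} + p_{LinkUp}).
∂π/∂p_{NetOne} = 333 − 4p_{NetOne} + p_{LinkUp} = 0 ⇒ p_{NetOne} = 83.25 + 0.25p_{LinkUp}.
Similarly p_{LinkUp} = 80.25 + 0.25p_{NetOne}.
Plugging p_{LinkUp} into NetOne's best response: p_{NetOne} = 83.25 + 0.25(80.25 + 0.25p_{NetOne}) ⇒ 0.9375p_{NetOne} = 103.3125, so p_{NetOne} = 110.2.
Then p_{LinkUp} = 80.25 + 0.25·110.2 = 107.8.
q_{NetOne} = 225 − 2·110.2 + 107.8 = 112.4.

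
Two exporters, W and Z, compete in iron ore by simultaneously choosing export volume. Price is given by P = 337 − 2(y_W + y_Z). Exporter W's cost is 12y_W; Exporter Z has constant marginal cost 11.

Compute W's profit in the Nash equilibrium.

5832

Exporter W's profit: π = y_W(337 − 2(y_W + y_Z)) − 12y_W.
∂π/∂y_W = 325 − 4y_W − 2y_Z = 0, so y_W = 81.25 − 0.5y_Z.
By the same steps for Z: y_Z = 81.5 − 0.5y_W.
Substituting the second reaction function into the first: y_W = 81.25 − 0.5(81.5 − 0.5y_W), which gives 0.75y_W = 40.5 ⇒ y_W = 54.
Then y_Z = 81.5 − 0.5·54 = 54.5.
Price P = 337 − 2·108.5 = 120.
W's profit: (120 − 12)·54 = 5832.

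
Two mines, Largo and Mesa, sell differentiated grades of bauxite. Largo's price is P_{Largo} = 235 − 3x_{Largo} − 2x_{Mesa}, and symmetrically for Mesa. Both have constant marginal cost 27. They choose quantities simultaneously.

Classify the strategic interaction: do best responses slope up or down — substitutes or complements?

strategic substitutes

Mine Largo's profit: π = x_{Largo}(235 − 3x_{Largo} − 2x_{Mesa}) − 27x_{Largo}.
∂π/∂x_{Largo} = 208 − 6x_{Largo} − 2x_{Mesa} = 0 ⇒ x_{Largo} = 104/3 − (1/3)x_{Mesa}.
The best-response slope dx_{Largo}/dx_{Mesa} = −1/3 < 0: the reaction function is downward-sloping, so the choices are strategic substitutes.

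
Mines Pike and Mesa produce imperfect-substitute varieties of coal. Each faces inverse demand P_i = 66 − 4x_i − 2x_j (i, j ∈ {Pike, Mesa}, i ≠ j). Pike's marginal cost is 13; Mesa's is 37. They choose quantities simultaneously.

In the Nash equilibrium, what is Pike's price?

Mine Pike's profit: π = x_{Pike}(66 − 4x_{Pike} − 2x_{Mesa}) − 13x_{Pike}.
∂π/∂x_{Pike} = 53 − 8x_{Pike} − 2x_{Mesa} = 0 ⇒ x_{Pike} = 6.625 − 0.25x_{Mesa}.
Similarly x_{Mesa} = 3.625 − 0.25x_{Pike}.
Plugging x_{Mesa} into Pike's best response: x_{Pike} = 6.625 − 0.25(3.625 − 0.25x_{Pike}) ⇒ 0.9375x_{Pike} = 183/32, so x_{Pike} = 6.1.
Then x_{Mesa} = 3.625 − 0.25·6.1 = 2.1.
P_{Pike} = 66 − 4·6.1 − 2·2.1 = 37.4.

37.4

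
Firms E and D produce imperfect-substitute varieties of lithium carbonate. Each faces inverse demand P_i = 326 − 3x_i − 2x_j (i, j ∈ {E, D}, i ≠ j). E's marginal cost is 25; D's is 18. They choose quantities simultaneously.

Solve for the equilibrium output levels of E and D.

Firm E's profit: π = x_E(326 − 3x_E − 2x_D) − 25x_E.
∂π/∂x_E = 301 − 6x_E − 2x_D = 0 ⇒ x_E = 301/6 − (1/3)x_D.
Similarly x_D = 154/3 − (1/3)x_E.
Solving the two reaction functions simultaneously: (1 − (−1/3)(−1/3))x_E = 301/6 − (1/3)·(154/3), so (8/9)x_E = 595/18 and x_E = 37.1875.
Then x_D = 154/3 − (1/3)·37.1875 = 38.9375.

37.1875, 38.9375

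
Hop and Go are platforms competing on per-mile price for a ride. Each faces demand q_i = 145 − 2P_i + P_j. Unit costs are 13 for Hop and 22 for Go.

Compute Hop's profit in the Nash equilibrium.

Hop's profit: π = (P_{Hop} − 13)(145 − 2P_{Hop} + P_{Go}).
∂π/∂P_{Hop} = 171 − 4P_{Hop} + P_{Go} = 0 ⇒ P_{Hop} = 42.75 + 0.25P_{Go}.
Similarly P_{Go} = 47.25 + 0.25P_{Hop}.
Substituting the second reaction function into the first: P_{Hop} = 42.75 + 0.25(47.25 + 0.25P_{Hop}), which gives 0.9375P_{Hop} = 54.5625 ⇒ P_{Hop} = 58.2.
Then P_{Go} = 47.25 + 0.25·58.2 = 61.8.
q_{Hop} = 145 − 2·58.2 + 61.8 = 90.4.
Profit = (58.2 − 13)·90.4 = 4086.08.

4086.08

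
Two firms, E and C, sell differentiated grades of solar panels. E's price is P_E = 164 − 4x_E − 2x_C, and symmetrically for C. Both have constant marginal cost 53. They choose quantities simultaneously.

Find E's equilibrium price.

Firm E's profit: π = x_E(164 − 4x_E − 2x_C) − 53x_E.
∂π/∂x_E = 111 − 8x_E − 2x_C = 0 ⇒ x_E = 13.875 − 0.25x_C.
Setting x_E = x_C in the reaction function: x_E = 13.875 − 0.25x_E, so x_E = 13.875 / 1.25 = 11.1.
P_E = 164 − 4·11.1 − 2·11.1 = 97.4.

97.4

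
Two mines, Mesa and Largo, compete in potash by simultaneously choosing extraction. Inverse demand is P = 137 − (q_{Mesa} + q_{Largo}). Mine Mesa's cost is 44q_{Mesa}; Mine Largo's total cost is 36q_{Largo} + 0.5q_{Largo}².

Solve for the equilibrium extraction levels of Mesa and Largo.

35.6, 21.8

Mine Mesa's profit: π = q_{Mesa}(137 − (q_{Mesa} + q_{Largo})) − 44q_{Mesa}.
∂π/∂q_{Mesa} = 93 − 2q_{Mesa} − q_{Largo} = 0, so q_{Mesa} = 46.5 − 0.5q_{Largo}.
For Largo: ∂π/∂q_{Largo} = 101 − 3q_{Largo} − q_{Mesa} = 0 ⇒ q_{Largo} = 101/3 − (1/3)q_{Mesa}.
Plugging q_{Largo} into Mesa's best response: q_{Mesa} = 46.5 − 0.5(101/3 − (1/3)q_{Mesa}) ⇒ (5/6)q_{Mesa} = 89/3, so q_{Mesa} = 35.6.
Then q_{Largo} = 101/3 − (1/3)·35.6 = 21.8.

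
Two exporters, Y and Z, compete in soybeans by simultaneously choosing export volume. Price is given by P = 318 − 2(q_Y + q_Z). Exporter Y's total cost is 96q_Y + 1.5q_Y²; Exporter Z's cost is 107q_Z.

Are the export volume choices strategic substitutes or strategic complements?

Exporter Y's profit: π = q_Y(318 − 2(q_Y + q_Z)) − 96q_Y − 1.5q_Y².
∂π/∂q_Y = 222 − 7q_Y − 2q_Z = 0, so q_Y = 222/7 − (2/7)q_Z.
The best-response slope dq_Y/dq_Z = −2/7 < 0: the reaction function is downward-sloping, so the choices are strategic substitutes.

strategic substitutes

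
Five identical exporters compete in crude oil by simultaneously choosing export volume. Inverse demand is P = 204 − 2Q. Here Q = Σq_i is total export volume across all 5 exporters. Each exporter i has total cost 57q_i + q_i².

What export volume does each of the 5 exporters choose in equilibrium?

A representative exporter's profit is π_i = q_i(204 − 2Q) − 57q_i − q_i², with Q = q_i + Σ_{j≠i} q_j.
First-order condition: 147 − 6q_i − 2Σ_{j≠i} q_j = 0.
In a symmetric equilibrium every exporter chooses the same q, so Σ_{j≠i} q_j = 4q. The condition becomes 147 − 14q = 0, giving q = 147/14 = 10.5.

10.5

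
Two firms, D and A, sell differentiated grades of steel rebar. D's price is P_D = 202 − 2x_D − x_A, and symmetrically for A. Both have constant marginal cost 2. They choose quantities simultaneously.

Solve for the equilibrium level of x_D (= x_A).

40

Firm D's profit: π = x_D(202 − 2x_D − x_A) − 2x_D.
∂π/∂x_D = 200 − 4x_D − x_A = 0 ⇒ x_D = 50 − 0.25x_A.
The game is symmetric, so in equilibrium x_A = x_D: the reaction function gives 1.25x_D = 50, hence x_D = 40.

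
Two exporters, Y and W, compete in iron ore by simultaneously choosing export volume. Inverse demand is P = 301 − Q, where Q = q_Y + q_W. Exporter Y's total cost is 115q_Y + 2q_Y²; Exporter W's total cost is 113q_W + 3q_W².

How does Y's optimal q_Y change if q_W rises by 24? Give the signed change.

-4

Exporter Y's profit: π = q_Y(301 − (q_Y + q_W)) − 115q_Y − 2q_Y².
∂π/∂q_Y = 186 − 6q_Y − q_W = 0, so q_Y = 31 − (1/6)q_W.
The reaction-function slope is −1/6, so a 24-unit rise in q_W moves q_Y by −1/6 × 24 = −4. Y's best response falls — the actions are strategic substitutes.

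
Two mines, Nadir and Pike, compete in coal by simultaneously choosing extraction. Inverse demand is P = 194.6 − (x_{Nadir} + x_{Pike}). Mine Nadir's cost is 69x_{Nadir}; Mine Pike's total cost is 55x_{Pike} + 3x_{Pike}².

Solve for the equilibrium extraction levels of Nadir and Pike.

Mine Nadir's profit: π = x_{Nadir}(194.6 − (x_{Nadir} + x_{Pike})) − 69x_{Nadir}.
∂π/∂x_{Nadir} = 125.6 − 2x_{Nadir} − x_{Pike} = 0, so x_{Nadir} = 62.8 − 0.5x_{Pike}.
For Pike: ∂π/∂x_{Pike} = 139.6 − 8x_{Pike} − x_{Nadir} = 0 ⇒ x_{Pike} = 17.45 − 0.125x_{Nadir}.
Substituting the second reaction function into the first: x_{Nadir} = 62.8 − 0.5(17.45 − 0.125x_{Nadir}), which gives 0.9375x_{Nadir} = 54.075 ⇒ x_{Nadir} = 57.68.
Then x_{Pike} = 17.45 − 0.125·57.68 = 10.24.

57.68, 10.24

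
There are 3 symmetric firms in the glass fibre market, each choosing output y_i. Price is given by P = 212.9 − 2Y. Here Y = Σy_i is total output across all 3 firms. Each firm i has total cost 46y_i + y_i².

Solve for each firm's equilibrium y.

A representative firm's profit is π_i = y_i(212.9 − 2Y) − 46y_i − y_i², with Y = y_i + Σ_{j≠i} y_j.
First-order condition: 166.9 − 6y_i − 2Σ_{j≠i} y_j = 0.
In a symmetric equilibrium every firm chooses the same y, so Σ_{j≠i} y_j = 2y. The condition becomes 166.9 − 10y = 0, giving y = 166.9/10 = 16.69.

16.69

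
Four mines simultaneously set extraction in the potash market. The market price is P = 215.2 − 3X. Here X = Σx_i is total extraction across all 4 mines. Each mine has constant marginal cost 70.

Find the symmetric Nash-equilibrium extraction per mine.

9.68

A representative mine's profit is π_i = x_i(215.2 − 3X) − 70x_i, with X = x_i + Σ_{j≠i} x_j.
First-order condition: 145.2 − 6x_i − 3Σ_{j≠i} x_j = 0.
Imposing symmetry (x_j = x for all j) turns Σ_{j≠i} x_j into 3x, so 145.2 = 15x and x = 9.68.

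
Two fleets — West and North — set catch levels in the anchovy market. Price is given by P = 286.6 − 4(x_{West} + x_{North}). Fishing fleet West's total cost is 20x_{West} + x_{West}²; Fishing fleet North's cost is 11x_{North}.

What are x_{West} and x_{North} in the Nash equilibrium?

16.1, 26.4

Fishing fleet West's profit: π = x_{West}(286.6 − 4(x_{West} + x_{North})) − 20x_{West} − x_{West}².
∂π/∂x_{West} = 266.6 − 10x_{West} − 4x_{North} = 0, so x_{West} = 26.66 − 0.4x_{North}.
For North: ∂π/∂x_{North} = 275.6 − 8x_{North} − 4x_{West} = 0 ⇒ x_{North} = 34.45 − 0.5x_{West}.
Substituting the second reaction function into the first: x_{West} = 26.66 − 0.4(34.45 − 0.5x_{West}), which gives 0.8x_{West} = 12.88 ⇒ x_{West} = 16.1.
Then x_{North} = 34.45 − 0.5·16.1 = 26.4.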